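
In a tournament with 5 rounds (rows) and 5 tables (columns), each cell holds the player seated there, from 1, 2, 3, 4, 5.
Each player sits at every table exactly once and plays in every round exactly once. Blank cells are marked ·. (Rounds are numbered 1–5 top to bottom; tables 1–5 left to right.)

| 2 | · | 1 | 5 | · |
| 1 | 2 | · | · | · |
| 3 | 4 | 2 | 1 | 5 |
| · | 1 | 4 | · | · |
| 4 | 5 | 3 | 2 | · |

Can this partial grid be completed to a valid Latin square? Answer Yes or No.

Yes

No round or table among the givens repeats a symbol, and propagating forced cells runs into no contradiction.
One valid completion exists (for instance, 2 3 1 5 4 / 1 2 5 4 3 / 3 4 2 1 5 / 5 1 4 3 2 / 4 5 3 2 1).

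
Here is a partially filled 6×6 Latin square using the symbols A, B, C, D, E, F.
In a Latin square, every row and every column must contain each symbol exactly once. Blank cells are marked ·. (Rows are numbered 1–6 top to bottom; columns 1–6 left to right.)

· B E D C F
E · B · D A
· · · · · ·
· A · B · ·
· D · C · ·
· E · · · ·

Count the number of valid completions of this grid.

12

Row 1, column 1: eliminating its row and column leaves {A}.
Row 2, column 2: eliminating its row and column leaves {C, F}.
Row 2, column 4: eliminating its row and column leaves {F}.
Row 3, column 1: eliminating its row and column leaves {A, B, C, D, F}.
Row 3, column 2: eliminating its row and column leaves {C, F}.
Row 3, column 3: eliminating its row and column leaves {A, C, D, F}.
Row 3, column 4: eliminating its row and column leaves {A, E, F}.
Row 3, column 5: eliminating its row and column leaves {A, B, E, F}.
Row 3, column 6: eliminating its row and column leaves {B, C, D, E}.
Row 4, column 1: eliminating its row and column leaves {C, D, F}.
Row 4, column 3: eliminating its row and column leaves {C, D, F}.
Row 4, column 5: eliminating its row and column leaves {E, F}.
Row 4, column 6: eliminating its row and column leaves {C, D, E}.
Row 5, column 1: eliminating its row and column leaves {A, B, F}.
Row 5, column 3: eliminating its row and column leaves {A, F}.
Row 5, column 5: eliminating its row and column leaves {A, B, E, F}.
Row 5, column 6: eliminating its row and column leaves {B, E}.
Row 6, column 1: eliminating its row and column leaves {A, B, C, D, F}.
Row 6, column 3: eliminating its row and column leaves {A, C, D, F}.
Row 6, column 4: eliminating its row and column leaves {A, F}.
Row 6, column 5: eliminating its row and column leaves {A, B, F}.
Row 6, column 6: eliminating its row and column leaves {B, C, D}.
Enumerating the assignments across these blanks that avoid any row or column repeat gives 12 completions.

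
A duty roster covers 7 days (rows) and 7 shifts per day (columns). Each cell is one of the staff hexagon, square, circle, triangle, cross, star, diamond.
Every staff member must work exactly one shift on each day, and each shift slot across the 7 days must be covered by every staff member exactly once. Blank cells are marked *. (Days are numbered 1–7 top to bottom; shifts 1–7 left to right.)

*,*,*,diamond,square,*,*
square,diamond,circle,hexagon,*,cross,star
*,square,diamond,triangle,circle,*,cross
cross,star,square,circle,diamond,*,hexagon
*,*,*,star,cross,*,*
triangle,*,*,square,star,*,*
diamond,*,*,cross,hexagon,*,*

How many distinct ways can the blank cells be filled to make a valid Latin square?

14

Day 1, shift 1: eliminating its day and shift leaves {hexagon, circle, star}.
Day 1, shift 2: eliminating its day and shift leaves {hexagon, circle, triangle, cross}.
Day 1, shift 3: eliminating its day and shift leaves {hexagon, triangle, cross, star}.
Day 1, shift 6: eliminating its day and shift leaves {hexagon, circle, triangle, star}.
Day 1, shift 7: eliminating its day and shift leaves {circle, triangle}.
Day 2, shift 5: eliminating its day and shift leaves {triangle}.
Day 3, shift 1: eliminating its day and shift leaves {hexagon, star}.
Day 3, shift 6: eliminating its day and shift leaves {hexagon, star}.
Day 4, shift 6: eliminating its day and shift leaves {triangle}.
Day 5, shift 1: eliminating its day and shift leaves {hexagon, circle}.
Day 5, shift 2: eliminating its day and shift leaves {hexagon, circle, triangle}.
Day 5, shift 3: eliminating its day and shift leaves {hexagon, triangle}.
Day 5, shift 6: eliminating its day and shift leaves {hexagon, square, circle, triangle, diamond}.
Day 5, shift 7: eliminating its day and shift leaves {square, circle, triangle, diamond}.
Day 6, shift 2: eliminating its day and shift leaves {hexagon, circle, cross}.
Day 6, shift 3: eliminating its day and shift leaves {hexagon, cross}.
Day 6, shift 6: eliminating its day and shift leaves {hexagon, circle, diamond}.
Day 6, shift 7: eliminating its day and shift leaves {circle, diamond}.
Day 7, shift 2: eliminating its day and shift leaves {circle, triangle}.
Day 7, shift 3: eliminating its day and shift leaves {triangle, star}.
Day 7, shift 6: eliminating its day and shift leaves {square, circle, triangle, star}.
Day 7, shift 7: eliminating its day and shift leaves {square, circle, triangle}.
Enumerating the assignments across these blanks that avoid any day or shift repeat gives 14 completions.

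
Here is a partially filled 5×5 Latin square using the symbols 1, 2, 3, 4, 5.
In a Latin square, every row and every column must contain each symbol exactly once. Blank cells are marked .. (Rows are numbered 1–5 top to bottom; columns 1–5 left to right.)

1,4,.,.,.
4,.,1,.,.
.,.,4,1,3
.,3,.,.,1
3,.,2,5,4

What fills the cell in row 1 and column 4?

Row 4, column 3: row 4 has {1, 3} and column 3 has {1, 2, 4}, leaving only 5.
Row 1, column 3: row 1 has {1, 4} and column 3 has {1, 2, 4, 5}, leaving only 3.
Row 1 already has {1, 3, 4} and column 4 already has {1, 5}, so row 1, column 4 must be 2.

2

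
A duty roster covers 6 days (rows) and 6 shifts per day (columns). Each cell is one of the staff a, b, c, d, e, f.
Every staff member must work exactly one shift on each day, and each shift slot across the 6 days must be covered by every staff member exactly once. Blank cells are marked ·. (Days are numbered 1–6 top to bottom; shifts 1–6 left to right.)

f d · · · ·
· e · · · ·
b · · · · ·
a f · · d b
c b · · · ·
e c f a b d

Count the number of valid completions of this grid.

28

Day 1, shift 3: eliminating its day and shift leaves {a, b, c, e}.
Day 1, shift 4: eliminating its day and shift leaves {b, c, e}.
Day 1, shift 5: eliminating its day and shift leaves {a, c, e}.
Day 1, shift 6: eliminating its day and shift leaves {a, c, e}.
Day 2, shift 1: eliminating its day and shift leaves {d}.
Day 2, shift 3: eliminating its day and shift leaves {a, b, c, d}.
Day 2, shift 4: eliminating its day and shift leaves {b, c, d, f}.
Day 2, shift 5: eliminating its day and shift leaves {a, c, f}.
Day 2, shift 6: eliminating its day and shift leaves {a, c, f}.
Day 3, shift 2: eliminating its day and shift leaves {a}.
Day 3, shift 3: eliminating its day and shift leaves {a, c, d, e}.
Day 3, shift 4: eliminating its day and shift leaves {c, d, e, f}.
Day 3, shift 5: eliminating its day and shift leaves {a, c, e, f}.
Day 3, shift 6: eliminating its day and shift leaves {a, c, e, f}.
Day 4, shift 3: eliminating its day and shift leaves {c, e}.
Day 4, shift 4: eliminating its day and shift leaves {c, e}.
Day 5, shift 3: eliminating its day and shift leaves {a, d, e}.
Day 5, shift 4: eliminating its day and shift leaves {d, e, f}.
Day 5, shift 5: eliminating its day and shift leaves {a, e, f}.
Day 5, shift 6: eliminating its day and shift leaves {a, e, f}.
Enumerating the assignments across these blanks that avoid any day or shift repeat gives 28 completions.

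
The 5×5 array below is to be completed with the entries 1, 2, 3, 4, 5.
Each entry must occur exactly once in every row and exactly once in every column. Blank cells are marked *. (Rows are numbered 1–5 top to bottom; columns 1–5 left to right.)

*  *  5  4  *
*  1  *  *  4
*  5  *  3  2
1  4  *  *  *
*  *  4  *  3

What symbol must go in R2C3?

2

Row 1, column 5: row 1 has {4, 5} and column 5 has {2, 3, 4}, leaving only 1.
Row 3, column 1: row 3 has {2, 3, 5} and column 1 has {1}, leaving only 4.
Row 3, column 3: row 3 has {2, 3, 4, 5} and column 3 has {4, 5}, leaving only 1.
Row 4, column 5: row 4 has {1, 4} and column 5 has {1, 2, 3, 4}, leaving only 5.
Row 4, column 4: row 4 has {1, 4, 5} and column 4 has {3, 4}, leaving only 2.
Row 2, column 4: row 2 has {1, 4} and column 4 has {2, 3, 4}, leaving only 5.
Row 4, column 3: row 4 has {1, 2, 4, 5} and column 3 has {1, 4, 5}, leaving only 3.
Row 2 already has {1, 4, 5} and column 3 already has {1, 3, 4, 5}, so row 2, column 3 must be 2.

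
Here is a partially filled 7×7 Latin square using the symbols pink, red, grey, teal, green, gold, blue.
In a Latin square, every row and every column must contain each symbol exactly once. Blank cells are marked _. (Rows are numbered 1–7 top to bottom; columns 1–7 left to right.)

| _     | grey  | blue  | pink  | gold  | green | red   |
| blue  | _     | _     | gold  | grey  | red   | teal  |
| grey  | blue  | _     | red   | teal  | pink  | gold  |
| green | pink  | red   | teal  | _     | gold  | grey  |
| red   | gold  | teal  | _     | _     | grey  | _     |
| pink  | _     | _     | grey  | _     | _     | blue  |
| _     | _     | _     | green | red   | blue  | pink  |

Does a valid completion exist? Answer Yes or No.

Yes

No row or column among the givens repeats a symbol, and propagating forced cells runs into no contradiction.
One valid completion exists (for instance, teal grey blue pink gold green red / blue green pink gold grey red teal / grey blue green red teal pink gold / green pink red teal blue gold grey / red gold teal blue pink grey green / pink red gold grey green teal blue / gold teal grey green red blue pink).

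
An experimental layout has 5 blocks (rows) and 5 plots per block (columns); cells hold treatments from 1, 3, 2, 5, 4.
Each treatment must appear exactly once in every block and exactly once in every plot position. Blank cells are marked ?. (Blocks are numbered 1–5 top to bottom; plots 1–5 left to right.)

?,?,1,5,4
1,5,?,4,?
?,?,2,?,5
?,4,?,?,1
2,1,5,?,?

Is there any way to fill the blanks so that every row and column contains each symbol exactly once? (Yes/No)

Block 1, plot 1: block 1 has {1, 5, 4} and plot 1 has {1, 2}, so it must be 3.
Block 1, plot 2: block 1 has {1, 3, 5, 4} and plot 2 has {1, 5, 4}, so it must be 2.
Block 2, plot 3: block 2 has {1, 5, 4} and plot 3 has {1, 2, 5}, so it must be 3.
Now block 4, plot 3: block 4 together with plot 3 already contain {1, 3, 2, 5, 4} — every symbol — so nothing can go there. The grid has no valid completion.

No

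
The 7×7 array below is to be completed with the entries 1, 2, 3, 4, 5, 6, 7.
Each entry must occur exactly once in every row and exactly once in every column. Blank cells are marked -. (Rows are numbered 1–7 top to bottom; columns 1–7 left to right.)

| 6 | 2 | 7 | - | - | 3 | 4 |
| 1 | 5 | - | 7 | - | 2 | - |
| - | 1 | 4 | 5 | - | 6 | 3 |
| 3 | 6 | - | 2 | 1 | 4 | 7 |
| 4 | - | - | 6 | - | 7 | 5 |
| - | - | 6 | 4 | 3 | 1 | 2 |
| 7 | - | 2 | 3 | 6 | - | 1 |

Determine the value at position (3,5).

7

Row 1, column 4: row 1 has {2, 3, 4, 6, 7} and column 4 has {2, 3, 4, 5, 6, 7}, leaving only 1.
Row 1, column 5: row 1 has {1, 2, 3, 4, 6, 7} and column 5 has {1, 3, 6}, leaving only 5.
Row 2, column 3: row 2 has {1, 2, 5, 7} and column 3 has {2, 4, 6, 7}, leaving only 3.
Row 2, column 5: row 2 has {1, 2, 3, 5, 7} and column 5 has {1, 3, 5, 6}, leaving only 4.
Row 2, column 7: row 2 has {1, 2, 3, 4, 5, 7} and column 7 has {1, 2, 3, 4, 5, 7}, leaving only 6.
Row 3, column 1: row 3 has {1, 3, 4, 5, 6} and column 1 has {1, 3, 4, 6, 7}, leaving only 2.
Row 3 already has {1, 2, 3, 4, 5, 6} and column 5 already has {1, 3, 4, 5, 6}, so row 3, column 5 must be 7.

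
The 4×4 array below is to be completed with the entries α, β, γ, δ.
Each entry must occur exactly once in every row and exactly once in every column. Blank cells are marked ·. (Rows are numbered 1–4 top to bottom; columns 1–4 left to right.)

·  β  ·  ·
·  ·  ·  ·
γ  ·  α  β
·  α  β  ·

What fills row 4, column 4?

γ

Row 3, column 2: row 3 has {α, β, γ} and column 2 has {α, β}, leaving only δ.
Row 2, column 2: row 2 has {} and column 2 has {α, β, δ}, leaving only γ.
Row 2, column 3: row 2 has {γ} and column 3 has {α, β}, leaving only δ.
Row 1, column 3: row 1 has {β} and column 3 has {α, β, δ}, leaving only γ.
Row 2, column 4: row 2 has {γ, δ} and column 4 has {β}, leaving only α.
Row 1, column 4: row 1 has {β, γ} and column 4 has {α, β}, leaving only δ.
Row 4 already has {α, β} and column 4 already has {α, β, δ}, so row 4, column 4 must be γ.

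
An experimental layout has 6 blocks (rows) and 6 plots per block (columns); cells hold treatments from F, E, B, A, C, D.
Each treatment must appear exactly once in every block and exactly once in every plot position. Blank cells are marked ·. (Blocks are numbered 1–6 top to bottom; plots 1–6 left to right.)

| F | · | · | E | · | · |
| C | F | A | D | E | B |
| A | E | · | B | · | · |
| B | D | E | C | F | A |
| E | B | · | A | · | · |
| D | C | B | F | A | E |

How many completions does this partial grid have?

4

Block 1, plot 2: eliminating its block and plot leaves {A}.
Block 1, plot 3: eliminating its block and plot leaves {C, D}.
Block 1, plot 5: eliminating its block and plot leaves {B, C, D}.
Block 1, plot 6: eliminating its block and plot leaves {C, D}.
Block 3, plot 3: eliminating its block and plot leaves {F, C, D}.
Block 3, plot 5: eliminating its block and plot leaves {C, D}.
Block 3, plot 6: eliminating its block and plot leaves {F, C, D}.
Block 5, plot 3: eliminating its block and plot leaves {F, C, D}.
Block 5, plot 5: eliminating its block and plot leaves {C, D}.
Block 5, plot 6: eliminating its block and plot leaves {F, C, D}.
Enumerating the assignments across these blanks that avoid any block or plot repeat gives 4 completions.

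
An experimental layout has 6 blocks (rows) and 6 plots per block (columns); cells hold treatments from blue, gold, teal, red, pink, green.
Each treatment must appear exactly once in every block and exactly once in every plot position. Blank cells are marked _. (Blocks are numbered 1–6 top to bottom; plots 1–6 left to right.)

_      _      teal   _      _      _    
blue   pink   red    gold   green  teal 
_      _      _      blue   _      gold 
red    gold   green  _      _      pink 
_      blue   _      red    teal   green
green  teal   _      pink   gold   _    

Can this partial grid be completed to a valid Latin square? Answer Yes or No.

Yes

No block or plot among the givens repeats a symbol, and propagating forced cells runs into no contradiction.
One valid completion exists (for instance, gold red teal green pink blue / blue pink red gold green teal / teal green pink blue red gold / red gold green teal blue pink / pink blue gold red teal green / green teal blue pink gold red).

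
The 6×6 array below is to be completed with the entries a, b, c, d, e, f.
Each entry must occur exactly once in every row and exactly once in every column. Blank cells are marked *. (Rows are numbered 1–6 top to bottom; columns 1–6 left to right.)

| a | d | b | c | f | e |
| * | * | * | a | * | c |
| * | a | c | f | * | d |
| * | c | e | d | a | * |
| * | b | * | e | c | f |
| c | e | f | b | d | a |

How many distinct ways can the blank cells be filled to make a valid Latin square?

2

Row 2, column 1: eliminating its row and column leaves {b, d, e, f}.
Row 2, column 2: eliminating its row and column leaves {f}.
Row 2, column 3: eliminating its row and column leaves {d}.
Row 2, column 5: eliminating its row and column leaves {b, e}.
Row 3, column 1: eliminating its row and column leaves {b, e}.
Row 3, column 5: eliminating its row and column leaves {b, e}.
Row 4, column 1: eliminating its row and column leaves {b, f}.
Row 4, column 6: eliminating its row and column leaves {b}.
Row 5, column 1: eliminating its row and column leaves {d}.
Row 5, column 3: eliminating its row and column leaves {a, d}.
Enumerating the assignments across these blanks that avoid any row or column repeat gives 2 completions.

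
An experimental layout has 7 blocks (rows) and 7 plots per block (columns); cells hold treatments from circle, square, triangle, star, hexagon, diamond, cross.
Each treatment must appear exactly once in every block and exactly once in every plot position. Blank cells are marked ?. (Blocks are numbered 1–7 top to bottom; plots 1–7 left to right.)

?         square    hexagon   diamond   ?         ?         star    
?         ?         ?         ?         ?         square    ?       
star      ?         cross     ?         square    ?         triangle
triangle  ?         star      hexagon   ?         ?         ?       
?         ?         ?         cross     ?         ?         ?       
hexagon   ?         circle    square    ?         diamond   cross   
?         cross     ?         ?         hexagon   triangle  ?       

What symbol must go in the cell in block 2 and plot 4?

Block 3, plot 4: block 3 has {square, triangle, star, cross} and plot 4 has {square, hexagon, diamond, cross}, leaving only circle.
Block 3, plot 6: block 3 has {circle, square, triangle, star, cross} and plot 6 has {square, triangle, diamond}, leaving only hexagon.
Block 3, plot 2: block 3 has {circle, square, triangle, star, hexagon, cross} and plot 2 has {square, cross}, leaving only diamond.
Block 4, plot 2: block 4 has {triangle, star, hexagon} and plot 2 has {square, diamond, cross}, leaving only circle.
Block 4, plot 6: block 4 has {circle, triangle, star, hexagon} and plot 6 has {square, triangle, hexagon, diamond}, leaving only cross.
Block 1, plot 6: block 1 has {square, star, hexagon, diamond} and plot 6 has {square, triangle, hexagon, diamond, cross}, leaving only circle.
Block 1, plot 1: block 1 has {circle, square, star, hexagon, diamond} and plot 1 has {triangle, star, hexagon}, leaving only cross.
Block 1, plot 5: block 1 has {circle, square, star, hexagon, diamond, cross} and plot 5 has {square, hexagon}, leaving only triangle.
Block 4, plot 5: block 4 has {circle, triangle, star, hexagon, cross} and plot 5 has {square, triangle, hexagon}, leaving only diamond.
Block 4, plot 7: block 4 has {circle, triangle, star, hexagon, diamond, cross} and plot 7 has {triangle, star, cross}, leaving only square.
Block 5, plot 6: block 5 has {cross} and plot 6 has {circle, square, triangle, hexagon, diamond, cross}, leaving only star.
Block 5, plot 5: block 5 has {star, cross} and plot 5 has {square, triangle, hexagon, diamond}, leaving only circle.
Block 6, plot 5: block 6 has {circle, square, hexagon, diamond, cross} and plot 5 has {circle, square, triangle, hexagon, diamond}, leaving only star.
Block 2, plot 5: block 2 has {square} and plot 5 has {circle, square, triangle, star, hexagon, diamond}, leaving only cross.
Block 6, plot 2: block 6 has {circle, square, star, hexagon, diamond, cross} and plot 2 has {circle, square, diamond, cross}, leaving only triangle.
Block 5, plot 2: block 5 has {circle, star, cross} and plot 2 has {circle, square, triangle, diamond, cross}, leaving only hexagon.
Block 2, plot 2: block 2 has {square, cross} and plot 2 has {circle, square, triangle, hexagon, diamond, cross}, leaving only star.
Block 2 already has {square, star, cross} and plot 4 already has {circle, square, hexagon, diamond, cross}, so block 2, plot 4 must be triangle.

triangle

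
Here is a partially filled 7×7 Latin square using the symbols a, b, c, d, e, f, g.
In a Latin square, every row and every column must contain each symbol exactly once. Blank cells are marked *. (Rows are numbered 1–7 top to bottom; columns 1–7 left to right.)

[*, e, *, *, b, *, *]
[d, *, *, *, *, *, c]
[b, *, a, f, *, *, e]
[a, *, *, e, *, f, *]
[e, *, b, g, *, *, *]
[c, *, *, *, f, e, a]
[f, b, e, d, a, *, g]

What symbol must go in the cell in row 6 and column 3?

d

Row 1, column 1: row 1 has {b, e} and column 1 has {a, b, c, d, e, f}, leaving only g.
Row 6, column 4: row 6 has {a, c, e, f} and column 4 has {d, e, f, g}, leaving only b.
Row 2, column 4: row 2 has {c, d} and column 4 has {b, d, e, f, g}, leaving only a.
Row 1, column 4: row 1 has {b, e, g} and column 4 has {a, b, d, e, f, g}, leaving only c.
Row 7, column 6: row 7 has {a, b, d, e, f, g} and column 6 has {e, f}, leaving only c.
Row 6, column 3 is narrowed to {d, g}.
If it were g, then row 6, column 2 would be left with no valid symbol.
So row 6, column 3 must be d.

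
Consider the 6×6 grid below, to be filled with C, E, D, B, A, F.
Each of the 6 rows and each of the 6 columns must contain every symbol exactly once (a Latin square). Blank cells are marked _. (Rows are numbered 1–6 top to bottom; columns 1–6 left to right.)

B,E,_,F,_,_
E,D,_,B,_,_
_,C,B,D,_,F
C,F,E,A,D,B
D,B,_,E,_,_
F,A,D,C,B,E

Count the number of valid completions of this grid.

4

Row 1, column 3: eliminating its row and column leaves {C, A}.
Row 1, column 5: eliminating its row and column leaves {C, A}.
Row 1, column 6: eliminating its row and column leaves {C, D, A}.
Row 2, column 3: eliminating its row and column leaves {C, A, F}.
Row 2, column 5: eliminating its row and column leaves {C, A, F}.
Row 2, column 6: eliminating its row and column leaves {C, A}.
Row 3, column 1: eliminating its row and column leaves {A}.
Row 3, column 5: eliminating its row and column leaves {E, A}.
Row 5, column 3: eliminating its row and column leaves {C, A, F}.
Row 5, column 5: eliminating its row and column leaves {C, A, F}.
Row 5, column 6: eliminating its row and column leaves {C, A}.
Enumerating the assignments across these blanks that avoid any row or column repeat gives 4 completions.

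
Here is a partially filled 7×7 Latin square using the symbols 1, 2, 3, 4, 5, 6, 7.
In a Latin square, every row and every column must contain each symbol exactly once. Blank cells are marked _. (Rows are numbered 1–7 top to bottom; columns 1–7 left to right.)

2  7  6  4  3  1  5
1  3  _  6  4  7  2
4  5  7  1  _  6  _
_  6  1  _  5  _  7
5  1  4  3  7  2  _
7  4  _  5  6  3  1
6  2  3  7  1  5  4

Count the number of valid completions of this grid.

Row 2, column 3: eliminating its row and column leaves {5}.
Row 3, column 5: eliminating its row and column leaves {2}.
Row 3, column 7: eliminating its row and column leaves {3}.
Row 4, column 1: eliminating its row and column leaves {3}.
Row 4, column 4: eliminating its row and column leaves {2}.
Row 4, column 6: eliminating its row and column leaves {4}.
Row 5, column 7: eliminating its row and column leaves {6}.
Row 6, column 3: eliminating its row and column leaves {2}.
Only one assignment across all blanks avoids any row or column repeat, giving 1 completion.

1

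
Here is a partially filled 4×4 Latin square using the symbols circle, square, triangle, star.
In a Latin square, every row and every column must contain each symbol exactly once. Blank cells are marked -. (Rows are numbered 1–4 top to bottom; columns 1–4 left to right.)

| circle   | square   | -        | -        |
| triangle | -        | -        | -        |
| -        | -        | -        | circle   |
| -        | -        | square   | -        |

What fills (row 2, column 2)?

star

Row 4, column 1: row 4 has {square} and column 1 has {circle, triangle}, leaving only star.
Row 3, column 1: row 3 has {circle} and column 1 has {circle, triangle, star}, leaving only square.
Row 4, column 4: row 4 has {square, star} and column 4 has {circle}, leaving only triangle.
Row 1, column 4: row 1 has {circle, square} and column 4 has {circle, triangle}, leaving only star.
Row 1, column 3: row 1 has {circle, square, star} and column 3 has {square}, leaving only triangle.
Row 2, column 4: row 2 has {triangle} and column 4 has {circle, triangle, star}, leaving only square.
Row 3, column 3: row 3 has {circle, square} and column 3 has {square, triangle}, leaving only star.
Row 2, column 3: row 2 has {square, triangle} and column 3 has {square, triangle, star}, leaving only circle.
Row 2 already has {circle, square, triangle} and column 2 already has {square}, so row 2, column 2 must be star.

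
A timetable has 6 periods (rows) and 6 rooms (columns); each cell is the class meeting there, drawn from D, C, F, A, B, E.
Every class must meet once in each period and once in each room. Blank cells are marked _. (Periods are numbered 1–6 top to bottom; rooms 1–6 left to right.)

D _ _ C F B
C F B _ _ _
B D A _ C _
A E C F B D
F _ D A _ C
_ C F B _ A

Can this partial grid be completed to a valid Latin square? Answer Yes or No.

No period or room among the givens repeats a symbol, and propagating forced cells runs into no contradiction.
One valid completion exists (for instance, D A E C F B / C F B D A E / B D A E C F / A E C F B D / F B D A E C / E C F B D A).

Yes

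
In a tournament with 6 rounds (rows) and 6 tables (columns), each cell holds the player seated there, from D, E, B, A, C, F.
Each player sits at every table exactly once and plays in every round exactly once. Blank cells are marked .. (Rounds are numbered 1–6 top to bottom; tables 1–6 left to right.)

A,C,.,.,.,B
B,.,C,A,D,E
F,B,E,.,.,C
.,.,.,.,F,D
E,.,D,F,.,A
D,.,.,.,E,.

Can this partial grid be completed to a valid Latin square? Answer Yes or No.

Round 1, table 5: round 1 together with table 5 already contain {D, E, B, A, C, F} — every symbol — so nothing can go there. The grid has no valid completion.

No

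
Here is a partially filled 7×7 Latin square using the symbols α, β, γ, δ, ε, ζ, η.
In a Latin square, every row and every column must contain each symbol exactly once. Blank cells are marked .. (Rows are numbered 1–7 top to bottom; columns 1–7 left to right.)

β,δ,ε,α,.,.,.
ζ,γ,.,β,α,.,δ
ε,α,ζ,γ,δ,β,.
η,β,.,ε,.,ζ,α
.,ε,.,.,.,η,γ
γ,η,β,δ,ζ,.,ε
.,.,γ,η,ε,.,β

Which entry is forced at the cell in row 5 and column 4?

ζ

Row 5 already has {γ, ε, η} and column 4 already has {α, β, γ, δ, ε, η}, so row 5, column 4 must be ζ.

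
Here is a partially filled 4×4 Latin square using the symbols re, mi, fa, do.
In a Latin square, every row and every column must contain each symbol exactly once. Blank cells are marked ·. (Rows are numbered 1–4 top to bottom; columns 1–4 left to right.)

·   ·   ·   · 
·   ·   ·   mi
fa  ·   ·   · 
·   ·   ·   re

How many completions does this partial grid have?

8

Row 1, column 1: eliminating its row and column leaves {re, mi, do}.
Row 1, column 2: eliminating its row and column leaves {re, mi, fa, do}.
Row 1, column 3: eliminating its row and column leaves {re, mi, fa, do}.
Row 1, column 4: eliminating its row and column leaves {fa, do}.
Row 2, column 1: eliminating its row and column leaves {re, do}.
Row 2, column 2: eliminating its row and column leaves {re, fa, do}.
Row 2, column 3: eliminating its row and column leaves {re, fa, do}.
Row 3, column 2: eliminating its row and column leaves {re, mi, do}.
Row 3, column 3: eliminating its row and column leaves {re, mi, do}.
Row 3, column 4: eliminating its row and column leaves {do}.
Row 4, column 1: eliminating its row and column leaves {mi, do}.
Row 4, column 2: eliminating its row and column leaves {mi, fa, do}.
Row 4, column 3: eliminating its row and column leaves {mi, fa, do}.
Enumerating the assignments across these blanks that avoid any row or column repeat gives 8 completions.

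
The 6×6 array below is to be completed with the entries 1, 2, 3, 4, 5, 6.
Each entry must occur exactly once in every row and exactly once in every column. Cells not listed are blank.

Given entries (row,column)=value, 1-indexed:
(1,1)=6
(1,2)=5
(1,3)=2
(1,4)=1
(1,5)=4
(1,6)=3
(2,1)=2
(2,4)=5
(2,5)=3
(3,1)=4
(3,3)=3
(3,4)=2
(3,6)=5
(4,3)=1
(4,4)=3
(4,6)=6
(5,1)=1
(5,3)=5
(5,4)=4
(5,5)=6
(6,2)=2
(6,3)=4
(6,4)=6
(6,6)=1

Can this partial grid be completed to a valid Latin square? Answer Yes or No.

Yes

No row or column among the givens repeats a symbol, and propagating forced cells runs into no contradiction.
One valid completion exists (for instance, 6 5 2 1 4 3 / 2 1 6 5 3 4 / 4 6 3 2 1 5 / 5 4 1 3 2 6 / 1 3 5 4 6 2 / 3 2 4 6 5 1).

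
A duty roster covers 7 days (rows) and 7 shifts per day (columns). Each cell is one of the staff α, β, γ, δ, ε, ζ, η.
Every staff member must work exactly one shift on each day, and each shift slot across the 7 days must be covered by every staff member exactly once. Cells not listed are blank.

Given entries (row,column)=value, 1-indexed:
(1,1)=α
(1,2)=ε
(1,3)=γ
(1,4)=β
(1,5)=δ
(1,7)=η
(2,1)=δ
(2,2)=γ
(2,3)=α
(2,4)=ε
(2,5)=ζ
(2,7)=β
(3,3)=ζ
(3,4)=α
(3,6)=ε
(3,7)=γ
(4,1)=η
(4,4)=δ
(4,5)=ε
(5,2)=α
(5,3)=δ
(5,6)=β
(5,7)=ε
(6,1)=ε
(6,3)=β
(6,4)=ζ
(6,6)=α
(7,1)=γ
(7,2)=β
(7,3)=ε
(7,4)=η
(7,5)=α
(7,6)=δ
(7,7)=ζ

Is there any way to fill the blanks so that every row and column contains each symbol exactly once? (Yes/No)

No

Day 4, shift 3: day 4 together with shift 3 already contain {α, β, γ, δ, ε, ζ, η} — every symbol — so nothing can go there. The grid has no valid completion.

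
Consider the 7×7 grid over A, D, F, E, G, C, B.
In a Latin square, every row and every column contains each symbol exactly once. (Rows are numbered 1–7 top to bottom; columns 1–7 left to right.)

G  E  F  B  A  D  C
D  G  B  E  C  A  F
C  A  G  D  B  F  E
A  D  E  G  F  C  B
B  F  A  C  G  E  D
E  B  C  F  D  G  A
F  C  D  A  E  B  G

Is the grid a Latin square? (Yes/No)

Yes

Each row is a permutation of the 7 symbols, and so is each column.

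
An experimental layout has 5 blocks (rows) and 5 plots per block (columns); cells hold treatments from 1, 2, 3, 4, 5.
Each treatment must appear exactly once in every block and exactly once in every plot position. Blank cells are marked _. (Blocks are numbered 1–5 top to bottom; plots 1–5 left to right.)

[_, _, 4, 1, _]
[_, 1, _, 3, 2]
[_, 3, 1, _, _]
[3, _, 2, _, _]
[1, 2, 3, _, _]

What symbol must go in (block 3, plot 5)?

4

Block 1, plot 2: block 1 has {1, 4} and plot 2 has {1, 2, 3}, leaving only 5.
Block 1, plot 1: block 1 has {1, 4, 5} and plot 1 has {1, 3}, leaving only 2.
Block 1, plot 5: block 1 has {1, 2, 4, 5} and plot 5 has {2}, leaving only 3.
Block 2, plot 3: block 2 has {1, 2, 3} and plot 3 has {1, 2, 3, 4}, leaving only 5.
Block 2, plot 1: block 2 has {1, 2, 3, 5} and plot 1 has {1, 2, 3}, leaving only 4.
Block 3, plot 1: block 3 has {1, 3} and plot 1 has {1, 2, 3, 4}, leaving only 5.
Block 3 already has {1, 3, 5} and plot 5 already has {2, 3}, so block 3, plot 5 must be 4.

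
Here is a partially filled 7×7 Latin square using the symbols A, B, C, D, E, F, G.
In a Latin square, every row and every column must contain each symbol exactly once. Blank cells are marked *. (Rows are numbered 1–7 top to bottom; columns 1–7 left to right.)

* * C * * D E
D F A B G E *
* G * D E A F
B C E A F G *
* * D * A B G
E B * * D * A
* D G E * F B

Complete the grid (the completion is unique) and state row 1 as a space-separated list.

Row 1, column 2: row 1 has {C, D, E} and column 2 has {B, C, D, F, G}, leaving only A.
Row 1, column 5: row 1 has {A, C, D, E} and column 5 has {A, D, E, F, G}, leaving only B.
Row 2, column 7: row 2 has {A, B, D, E, F, G} and column 7 has {A, B, E, F, G}, leaving only C.
Row 3, column 1: row 3 has {A, D, E, F, G} and column 1 has {B, D, E}, leaving only C.
Row 3, column 3: row 3 has {A, C, D, E, F, G} and column 3 has {A, C, D, E, G}, leaving only B.
Row 4, column 7: row 4 has {A, B, C, E, F, G} and column 7 has {A, B, C, E, F, G}, leaving only D.
Row 5, column 1: row 5 has {A, B, D, G} and column 1 has {B, C, D, E}, leaving only F.
Row 1, column 1: row 1 has {A, B, C, D, E} and column 1 has {B, C, D, E, F}, leaving only G.
Row 1, column 4: row 1 has {A, B, C, D, E, G} and column 4 has {A, B, D, E}, leaving only F.
So row 1 reads: G A C F B D E.

G A C F B D E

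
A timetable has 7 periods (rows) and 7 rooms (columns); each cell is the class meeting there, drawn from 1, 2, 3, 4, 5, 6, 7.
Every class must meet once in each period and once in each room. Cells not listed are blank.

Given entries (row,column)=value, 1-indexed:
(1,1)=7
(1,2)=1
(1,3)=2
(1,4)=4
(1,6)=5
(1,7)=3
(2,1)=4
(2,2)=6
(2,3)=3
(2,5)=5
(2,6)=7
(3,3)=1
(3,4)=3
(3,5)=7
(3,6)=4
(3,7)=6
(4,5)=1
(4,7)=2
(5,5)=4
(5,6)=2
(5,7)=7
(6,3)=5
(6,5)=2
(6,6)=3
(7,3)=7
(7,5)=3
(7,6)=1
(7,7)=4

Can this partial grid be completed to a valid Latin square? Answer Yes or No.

No

Period 1, room 5: period 1 has {1, 2, 3, 4, 5, 7} and room 5 has {1, 2, 3, 4, 5, 7}, so it must be 6.
Period 2, room 7: period 2 has {3, 4, 5, 6, 7} and room 7 has {2, 3, 4, 6, 7}, so it must be 1.
Now period 6, room 7: period 6 together with room 7 already contain {1, 2, 3, 4, 5, 6, 7} — every symbol — so nothing can go there. The grid has no valid completion.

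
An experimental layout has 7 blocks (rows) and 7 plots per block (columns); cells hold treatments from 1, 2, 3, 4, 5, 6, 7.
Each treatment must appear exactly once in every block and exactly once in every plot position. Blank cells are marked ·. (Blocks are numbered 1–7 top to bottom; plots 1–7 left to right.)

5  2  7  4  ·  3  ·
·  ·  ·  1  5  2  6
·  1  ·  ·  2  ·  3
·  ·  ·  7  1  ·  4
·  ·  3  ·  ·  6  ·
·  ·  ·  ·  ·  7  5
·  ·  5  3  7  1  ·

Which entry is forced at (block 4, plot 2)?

3

Block 1, plot 5: block 1 has {2, 3, 4, 5, 7} and plot 5 has {1, 2, 5, 7}, leaving only 6.
Block 1, plot 7: block 1 has {2, 3, 4, 5, 6, 7} and plot 7 has {3, 4, 5, 6}, leaving only 1.
Block 2, plot 3: block 2 has {1, 2, 5, 6} and plot 3 has {3, 5, 7}, leaving only 4.
Block 3, plot 3: block 3 has {1, 2, 3} and plot 3 has {3, 4, 5, 7}, leaving only 6.
Block 3, plot 4: block 3 has {1, 2, 3, 6} and plot 4 has {1, 3, 4, 7}, leaving only 5.
Block 3, plot 6: block 3 has {1, 2, 3, 5, 6} and plot 6 has {1, 2, 3, 6, 7}, leaving only 4.
Block 3, plot 1: block 3 has {1, 2, 3, 4, 5, 6} and plot 1 has {5}, leaving only 7.
Block 2, plot 1: block 2 has {1, 2, 4, 5, 6} and plot 1 has {5, 7}, leaving only 3.
Block 2, plot 2: block 2 has {1, 2, 3, 4, 5, 6} and plot 2 has {1, 2}, leaving only 7.
Block 4, plot 3: block 4 has {1, 4, 7} and plot 3 has {3, 4, 5, 6, 7}, leaving only 2.
Block 4, plot 1: block 4 has {1, 2, 4, 7} and plot 1 has {3, 5, 7}, leaving only 6.
Block 4, plot 6: block 4 has {1, 2, 4, 6, 7} and plot 6 has {1, 2, 3, 4, 6, 7}, leaving only 5.
Block 4 already has {1, 2, 4, 5, 6, 7} and plot 2 already has {1, 2, 7}, so block 4, plot 2 must be 3.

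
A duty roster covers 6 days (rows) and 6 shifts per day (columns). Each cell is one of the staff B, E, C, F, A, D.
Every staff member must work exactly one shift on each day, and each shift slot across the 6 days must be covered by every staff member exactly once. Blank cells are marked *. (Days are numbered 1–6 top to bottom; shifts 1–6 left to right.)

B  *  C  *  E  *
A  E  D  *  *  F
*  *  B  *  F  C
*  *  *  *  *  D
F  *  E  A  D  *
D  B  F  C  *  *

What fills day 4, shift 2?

Day 1, shift 6: day 1 has {B, E, C} and shift 6 has {C, F, D}, leaving only A.
Day 2, shift 4: day 2 has {E, F, A, D} and shift 4 has {C, A}, leaving only B.
Day 2, shift 5: day 2 has {B, E, F, A, D} and shift 5 has {E, F, D}, leaving only C.
Day 3, shift 1: day 3 has {B, C, F} and shift 1 has {B, F, A, D}, leaving only E.
Day 3, shift 4: day 3 has {B, E, C, F} and shift 4 has {B, C, A}, leaving only D.
Day 1, shift 4: day 1 has {B, E, C, A} and shift 4 has {B, C, A, D}, leaving only F.
Day 1, shift 2: day 1 has {B, E, C, F, A} and shift 2 has {B, E}, leaving only D.
Day 3, shift 2: day 3 has {B, E, C, F, D} and shift 2 has {B, E, D}, leaving only A.
Day 4, shift 1: day 4 has {D} and shift 1 has {B, E, F, A, D}, leaving only C.
Day 4 already has {C, D} and shift 2 already has {B, E, A, D}, so day 4, shift 2 must be F.

F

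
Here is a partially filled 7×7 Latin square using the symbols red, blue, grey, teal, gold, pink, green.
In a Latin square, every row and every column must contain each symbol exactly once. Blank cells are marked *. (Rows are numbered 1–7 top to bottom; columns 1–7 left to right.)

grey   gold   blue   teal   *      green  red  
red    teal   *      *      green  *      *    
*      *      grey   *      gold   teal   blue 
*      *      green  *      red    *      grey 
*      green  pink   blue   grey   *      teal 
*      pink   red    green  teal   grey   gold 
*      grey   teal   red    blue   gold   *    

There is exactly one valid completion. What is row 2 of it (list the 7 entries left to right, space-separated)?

Row 2, column 3: row 2 has {red, teal, green} and column 3 has {red, blue, grey, teal, pink, green}, leaving only gold.
Row 2, column 7: row 2 has {red, teal, gold, green} and column 7 has {red, blue, grey, teal, gold}, leaving only pink.
Row 2, column 4: row 2 has {red, teal, gold, pink, green} and column 4 has {red, blue, teal, green}, leaving only grey.
Row 2, column 6: row 2 has {red, grey, teal, gold, pink, green} and column 6 has {grey, teal, gold, green}, leaving only blue.
So row 2 reads: red teal gold grey green blue pink.

red teal gold grey green blue pink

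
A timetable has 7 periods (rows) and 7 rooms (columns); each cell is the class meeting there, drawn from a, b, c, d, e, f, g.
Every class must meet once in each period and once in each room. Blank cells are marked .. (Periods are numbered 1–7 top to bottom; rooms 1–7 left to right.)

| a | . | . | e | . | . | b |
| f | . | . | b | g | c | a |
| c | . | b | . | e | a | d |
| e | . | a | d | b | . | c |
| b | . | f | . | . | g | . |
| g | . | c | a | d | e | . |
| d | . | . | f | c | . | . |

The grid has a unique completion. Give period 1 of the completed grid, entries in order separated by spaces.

Period 1, room 5: period 1 has {a, b, e} and room 5 has {b, c, d, e, g}, leaving only f.
Period 1, room 6: period 1 has {a, b, e, f} and room 6 has {a, c, e, g}, leaving only d.
Period 1, room 3: period 1 has {a, b, d, e, f} and room 3 has {a, b, c, f}, leaving only g.
Period 1, room 2: period 1 has {a, b, d, e, f, g} and room 2 has {}, leaving only c.
So period 1 reads: a c g e f d b.

a c g e f d b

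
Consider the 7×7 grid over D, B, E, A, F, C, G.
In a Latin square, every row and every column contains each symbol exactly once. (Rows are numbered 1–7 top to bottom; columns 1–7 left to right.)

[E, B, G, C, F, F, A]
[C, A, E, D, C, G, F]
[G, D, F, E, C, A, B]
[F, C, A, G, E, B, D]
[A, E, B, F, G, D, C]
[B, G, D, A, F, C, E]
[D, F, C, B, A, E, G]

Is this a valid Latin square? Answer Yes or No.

Row 1 contains F twice (at columns 5 and 6); row 2 is also not a permutation.

No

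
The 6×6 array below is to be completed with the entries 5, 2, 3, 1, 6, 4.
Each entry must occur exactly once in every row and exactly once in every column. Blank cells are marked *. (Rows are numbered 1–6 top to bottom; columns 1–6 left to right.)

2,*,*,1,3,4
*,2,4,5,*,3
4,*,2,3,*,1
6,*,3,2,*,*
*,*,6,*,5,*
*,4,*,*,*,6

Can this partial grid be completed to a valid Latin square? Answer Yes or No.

Row 6, column 4: row 6 together with column 4 already contain {5, 2, 3, 1, 6, 4} — every symbol — so nothing can go there. The grid has no valid completion.

No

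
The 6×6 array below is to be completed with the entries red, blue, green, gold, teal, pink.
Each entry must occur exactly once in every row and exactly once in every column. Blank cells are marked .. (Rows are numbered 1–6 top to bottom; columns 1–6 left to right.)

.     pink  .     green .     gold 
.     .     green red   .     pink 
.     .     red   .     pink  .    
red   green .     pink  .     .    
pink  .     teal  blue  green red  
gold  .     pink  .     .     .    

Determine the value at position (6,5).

blue

Row 1, column 3: row 1 has {green, gold, pink} and column 3 has {red, green, teal, pink}, leaving only blue.
Row 1, column 1: row 1 has {blue, green, gold, pink} and column 1 has {red, gold, pink}, leaving only teal.
Row 1, column 5: row 1 has {blue, green, gold, teal, pink} and column 5 has {green, pink}, leaving only red.
Row 2, column 1: row 2 has {red, green, pink} and column 1 has {red, gold, teal, pink}, leaving only blue.
Row 3, column 1: row 3 has {red, pink} and column 1 has {red, blue, gold, teal, pink}, leaving only green.
Row 4, column 3: row 4 has {red, green, pink} and column 3 has {red, blue, green, teal, pink}, leaving only gold.
Row 5, column 2: row 5 has {red, blue, green, teal, pink} and column 2 has {green, pink}, leaving only gold.
Row 2, column 2: row 2 has {red, blue, green, pink} and column 2 has {green, gold, pink}, leaving only teal.
Row 2, column 5: row 2 has {red, blue, green, teal, pink} and column 5 has {red, green, pink}, leaving only gold.
Row 3, column 2: row 3 has {red, green, pink} and column 2 has {green, gold, teal, pink}, leaving only blue.
Row 3, column 6: row 3 has {red, blue, green, pink} and column 6 has {red, gold, pink}, leaving only teal.
Row 3, column 4: row 3 has {red, blue, green, teal, pink} and column 4 has {red, blue, green, pink}, leaving only gold.
Row 4, column 6: row 4 has {red, green, gold, pink} and column 6 has {red, gold, teal, pink}, leaving only blue.
Row 4, column 5: row 4 has {red, blue, green, gold, pink} and column 5 has {red, green, gold, pink}, leaving only teal.
Row 6 already has {gold, pink} and column 5 already has {red, green, gold, teal, pink}, so row 6, column 5 must be blue.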